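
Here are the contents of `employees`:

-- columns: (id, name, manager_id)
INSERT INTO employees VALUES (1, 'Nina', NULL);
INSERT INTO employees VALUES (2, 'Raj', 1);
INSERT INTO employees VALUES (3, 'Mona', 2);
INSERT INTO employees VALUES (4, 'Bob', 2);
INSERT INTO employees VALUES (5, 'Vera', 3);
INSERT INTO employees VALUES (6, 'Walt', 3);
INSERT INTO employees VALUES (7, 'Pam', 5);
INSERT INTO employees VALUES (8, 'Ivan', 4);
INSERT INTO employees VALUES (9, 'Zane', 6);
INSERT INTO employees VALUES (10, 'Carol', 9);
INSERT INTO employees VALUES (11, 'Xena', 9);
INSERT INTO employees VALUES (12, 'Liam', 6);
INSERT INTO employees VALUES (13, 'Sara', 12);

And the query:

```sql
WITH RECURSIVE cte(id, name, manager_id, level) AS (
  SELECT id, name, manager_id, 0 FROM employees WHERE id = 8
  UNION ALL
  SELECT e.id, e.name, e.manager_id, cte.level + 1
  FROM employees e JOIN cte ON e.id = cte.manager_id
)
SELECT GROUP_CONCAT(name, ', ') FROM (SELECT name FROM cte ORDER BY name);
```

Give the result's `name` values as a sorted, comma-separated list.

Bob, Ivan, Nina, Raj

Base: id=8 (Ivan), manager_id=4, level 0.
Iteration 1: join on id=4 -> Bob (id 4, manager_id=2, level 1).
Iteration 2: join on id=2 -> Raj (id 2, manager_id=1, level 2).
Iteration 3: join on id=1 -> Nina (id 1, manager_id=NULL, level 3).
Iteration 4: manager_id is NULL; no match; recursion stops.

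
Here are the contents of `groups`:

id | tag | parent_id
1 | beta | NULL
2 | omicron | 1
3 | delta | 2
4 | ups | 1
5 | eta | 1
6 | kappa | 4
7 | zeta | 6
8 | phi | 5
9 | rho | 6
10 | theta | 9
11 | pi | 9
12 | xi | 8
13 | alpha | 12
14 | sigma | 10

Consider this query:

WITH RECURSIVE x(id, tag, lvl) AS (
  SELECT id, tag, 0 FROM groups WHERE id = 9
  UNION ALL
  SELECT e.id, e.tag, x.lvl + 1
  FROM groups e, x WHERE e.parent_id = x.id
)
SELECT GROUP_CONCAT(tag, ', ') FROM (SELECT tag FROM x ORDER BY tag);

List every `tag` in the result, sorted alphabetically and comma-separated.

pi, rho, sigma, theta

Base: id=9 (rho) at lvl 0.
Iteration 1: rows with parent_id in {9} -> theta (id 10, lvl 1), pi (id 11, lvl 1).
Iteration 2: rows with parent_id in {10,11} -> sigma (id 14, lvl 2).
Iteration 3: no rows with parent_id in {14}; recursion stops.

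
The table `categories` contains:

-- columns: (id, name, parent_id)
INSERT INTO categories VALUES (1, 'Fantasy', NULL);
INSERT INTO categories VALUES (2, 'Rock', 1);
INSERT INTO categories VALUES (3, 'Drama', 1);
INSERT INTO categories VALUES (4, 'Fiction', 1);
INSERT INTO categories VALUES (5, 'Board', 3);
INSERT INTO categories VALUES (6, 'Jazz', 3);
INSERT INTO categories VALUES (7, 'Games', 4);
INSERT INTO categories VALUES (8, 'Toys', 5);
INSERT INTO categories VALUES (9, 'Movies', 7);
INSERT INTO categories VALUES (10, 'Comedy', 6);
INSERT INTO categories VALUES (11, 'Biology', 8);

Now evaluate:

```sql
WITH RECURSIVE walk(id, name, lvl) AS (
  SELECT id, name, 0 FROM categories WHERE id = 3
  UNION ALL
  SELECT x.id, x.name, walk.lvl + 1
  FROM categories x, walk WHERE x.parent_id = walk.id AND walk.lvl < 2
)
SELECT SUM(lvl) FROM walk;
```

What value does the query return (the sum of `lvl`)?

Base: id=3 (Drama) at lvl 0.
Iteration 1: rows with parent_id in {3} -> Board (id 5, lvl 1), Jazz (id 6, lvl 1).
Iteration 2: rows with parent_id in {5,6} -> Toys (id 8, lvl 2), Comedy (id 10, lvl 2).
Iteration 3: lvl < 2 fails for all current rows; recursion stops.
SUM(lvl) = 0 + 1 + 1 + 2 + 2 = 6.

6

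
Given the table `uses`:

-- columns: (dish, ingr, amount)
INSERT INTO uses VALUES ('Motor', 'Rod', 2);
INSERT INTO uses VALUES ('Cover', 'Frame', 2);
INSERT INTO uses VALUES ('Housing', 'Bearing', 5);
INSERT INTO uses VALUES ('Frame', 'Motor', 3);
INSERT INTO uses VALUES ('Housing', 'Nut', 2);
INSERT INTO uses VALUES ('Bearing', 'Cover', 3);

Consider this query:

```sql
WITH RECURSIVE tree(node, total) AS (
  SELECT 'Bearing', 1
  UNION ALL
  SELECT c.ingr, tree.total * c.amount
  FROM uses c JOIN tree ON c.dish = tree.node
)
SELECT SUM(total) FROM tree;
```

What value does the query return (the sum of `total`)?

64

Base: (Bearing, total=1).
Iteration 1: components of {Bearing} -> Cover = 1*3 = 3.
Iteration 2: components of {Cover} -> Frame = 3*2 = 6.
Iteration 3: components of {Frame} -> Motor = 6*3 = 18.
Iteration 4: components of {Motor} -> Rod = 18*2 = 36.
Iteration 5: no further components; recursion stops.
SUM(total) = 1 + 3 + 6 + 18 + 36 = 64.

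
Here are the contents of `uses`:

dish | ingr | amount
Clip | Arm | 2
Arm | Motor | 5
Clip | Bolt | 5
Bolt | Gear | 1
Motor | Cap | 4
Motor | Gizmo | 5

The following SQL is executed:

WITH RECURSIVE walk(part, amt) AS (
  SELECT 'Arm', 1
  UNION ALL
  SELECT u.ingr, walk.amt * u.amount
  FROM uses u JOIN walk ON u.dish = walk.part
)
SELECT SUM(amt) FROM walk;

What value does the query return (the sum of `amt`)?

51

Base: (Arm, amt=1).
Iteration 1: components of {Arm} -> Motor = 1*5 = 5.
Iteration 2: components of {Motor} -> Cap = 5*4 = 20, Gizmo = 5*5 = 25.
Iteration 3: no further components; recursion stops.
SUM(amt) = 1 + 5 + 20 + 25 = 51.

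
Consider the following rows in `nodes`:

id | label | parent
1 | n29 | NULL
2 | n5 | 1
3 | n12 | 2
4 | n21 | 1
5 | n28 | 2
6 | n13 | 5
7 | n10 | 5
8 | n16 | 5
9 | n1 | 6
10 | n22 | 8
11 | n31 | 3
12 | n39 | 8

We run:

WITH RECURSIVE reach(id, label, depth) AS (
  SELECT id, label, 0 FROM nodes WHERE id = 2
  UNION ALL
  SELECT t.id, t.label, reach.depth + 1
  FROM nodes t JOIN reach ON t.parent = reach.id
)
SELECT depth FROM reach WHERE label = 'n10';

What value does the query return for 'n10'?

Base: id=2 (n5) at depth 0.
Iteration 1: rows with parent in {2} -> n12 (id 3, depth 1), n28 (id 5, depth 1).
Iteration 2: rows with parent in {3,5} -> n13 (id 6, depth 2), n10 (id 7, depth 2), n16 (id 8, depth 2), n31 (id 11, depth 2).
Iteration 3: rows with parent in {6,7,8,11} -> n1 (id 9, depth 3), n22 (id 10, depth 3), n39 (id 12, depth 3).
Iteration 4: no rows with parent in {9,10,12}; recursion stops.

2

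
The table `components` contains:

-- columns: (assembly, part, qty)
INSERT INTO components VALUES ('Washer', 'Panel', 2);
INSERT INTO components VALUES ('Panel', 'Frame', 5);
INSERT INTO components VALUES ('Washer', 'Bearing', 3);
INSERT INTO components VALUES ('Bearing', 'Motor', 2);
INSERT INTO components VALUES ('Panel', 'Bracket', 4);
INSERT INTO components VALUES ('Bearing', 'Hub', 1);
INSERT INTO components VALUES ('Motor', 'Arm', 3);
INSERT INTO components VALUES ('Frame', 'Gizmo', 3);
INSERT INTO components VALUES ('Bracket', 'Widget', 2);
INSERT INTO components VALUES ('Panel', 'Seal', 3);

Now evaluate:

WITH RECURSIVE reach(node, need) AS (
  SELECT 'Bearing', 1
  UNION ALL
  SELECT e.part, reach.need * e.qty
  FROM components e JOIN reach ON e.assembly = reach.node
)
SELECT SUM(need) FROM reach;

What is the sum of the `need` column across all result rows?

10

Base: (Bearing, need=1).
Iteration 1: components of {Bearing} -> Hub = 1*1 = 1, Motor = 1*2 = 2.
Iteration 2: components of {Hub,Motor} -> Arm = 2*3 = 6.
Iteration 3: no further components; recursion stops.
SUM(need) = 1 + 2 + 1 + 6 = 10.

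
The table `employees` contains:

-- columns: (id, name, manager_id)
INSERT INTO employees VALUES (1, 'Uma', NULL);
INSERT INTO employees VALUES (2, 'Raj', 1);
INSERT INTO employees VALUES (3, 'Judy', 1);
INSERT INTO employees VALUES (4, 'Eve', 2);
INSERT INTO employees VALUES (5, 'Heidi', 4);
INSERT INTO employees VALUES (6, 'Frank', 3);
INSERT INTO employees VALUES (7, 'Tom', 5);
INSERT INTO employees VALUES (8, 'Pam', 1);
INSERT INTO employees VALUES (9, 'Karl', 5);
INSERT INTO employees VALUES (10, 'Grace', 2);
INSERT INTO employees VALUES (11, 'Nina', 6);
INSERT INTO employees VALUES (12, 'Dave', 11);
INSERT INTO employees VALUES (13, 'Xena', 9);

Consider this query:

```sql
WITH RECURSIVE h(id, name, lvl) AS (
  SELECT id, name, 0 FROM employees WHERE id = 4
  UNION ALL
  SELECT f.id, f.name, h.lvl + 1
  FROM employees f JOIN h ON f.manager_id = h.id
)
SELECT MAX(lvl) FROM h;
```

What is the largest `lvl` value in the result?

Base: id=4 (Eve) at lvl 0.
Iteration 1: rows with manager_id in {4} -> Heidi (id 5, lvl 1).
Iteration 2: rows with manager_id in {5} -> Tom (id 7, lvl 2), Karl (id 9, lvl 2).
Iteration 3: rows with manager_id in {7,9} -> Xena (id 13, lvl 3).
Iteration 4: no rows with manager_id in {13}; recursion stops.
lvl values: 0, 1, 2, 2, 3; the maximum is 3.

3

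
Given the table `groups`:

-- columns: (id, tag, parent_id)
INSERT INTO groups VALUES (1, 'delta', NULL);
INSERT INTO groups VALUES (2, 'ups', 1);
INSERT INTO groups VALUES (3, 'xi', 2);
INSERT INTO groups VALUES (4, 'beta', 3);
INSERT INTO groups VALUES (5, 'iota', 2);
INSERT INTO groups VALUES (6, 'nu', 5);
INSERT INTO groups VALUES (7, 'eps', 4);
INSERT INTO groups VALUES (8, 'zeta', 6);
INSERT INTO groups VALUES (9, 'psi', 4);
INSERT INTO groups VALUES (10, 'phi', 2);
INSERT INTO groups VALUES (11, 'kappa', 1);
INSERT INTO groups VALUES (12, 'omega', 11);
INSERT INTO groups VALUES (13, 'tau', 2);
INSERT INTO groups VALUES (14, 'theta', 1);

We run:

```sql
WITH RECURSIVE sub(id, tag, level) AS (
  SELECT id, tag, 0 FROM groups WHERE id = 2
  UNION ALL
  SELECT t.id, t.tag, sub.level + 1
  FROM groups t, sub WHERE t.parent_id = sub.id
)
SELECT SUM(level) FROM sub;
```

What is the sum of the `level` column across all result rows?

Base: id=2 (ups) at level 0.
Iteration 1: rows with parent_id in {2} -> xi (id 3, level 1), iota (id 5, level 1), phi (id 10, level 1), tau (id 13, level 1).
Iteration 2: rows with parent_id in {3,5,10,13} -> beta (id 4, level 2), nu (id 6, level 2).
Iteration 3: rows with parent_id in {4,6} -> eps (id 7, level 3), zeta (id 8, level 3), psi (id 9, level 3).
Iteration 4: no rows with parent_id in {7,8,9}; recursion stops.
SUM(level) = 0 + 1 + 1 + 1 + 1 + 2 + 2 + 3 + 3 + 3 = 17.

17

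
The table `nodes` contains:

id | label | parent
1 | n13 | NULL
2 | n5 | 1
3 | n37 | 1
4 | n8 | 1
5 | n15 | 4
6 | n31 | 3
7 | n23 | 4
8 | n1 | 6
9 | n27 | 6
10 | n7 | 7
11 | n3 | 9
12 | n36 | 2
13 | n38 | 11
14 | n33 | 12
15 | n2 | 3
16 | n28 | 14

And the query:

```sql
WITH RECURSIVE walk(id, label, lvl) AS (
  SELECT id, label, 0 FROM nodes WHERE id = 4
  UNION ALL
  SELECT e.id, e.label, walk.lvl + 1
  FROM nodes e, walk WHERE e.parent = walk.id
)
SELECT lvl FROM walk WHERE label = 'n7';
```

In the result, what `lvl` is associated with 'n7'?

Base: id=4 (n8) at lvl 0.
Iteration 1: rows with parent in {4} -> n15 (id 5, lvl 1), n23 (id 7, lvl 1).
Iteration 2: rows with parent in {5,7} -> n7 (id 10, lvl 2).
Iteration 3: no rows with parent in {10}; recursion stops.

2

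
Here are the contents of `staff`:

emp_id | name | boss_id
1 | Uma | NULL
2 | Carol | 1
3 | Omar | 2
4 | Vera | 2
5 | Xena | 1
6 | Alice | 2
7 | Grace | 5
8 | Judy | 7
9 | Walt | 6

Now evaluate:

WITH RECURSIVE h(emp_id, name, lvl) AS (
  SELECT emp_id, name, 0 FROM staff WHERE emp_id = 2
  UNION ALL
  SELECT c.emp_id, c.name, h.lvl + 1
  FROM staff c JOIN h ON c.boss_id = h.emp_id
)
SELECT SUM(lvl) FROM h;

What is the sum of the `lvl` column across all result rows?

5

Base: emp_id=2 (Carol) at lvl 0.
Iteration 1: rows with boss_id in {2} -> Omar (id 3, lvl 1), Vera (id 4, lvl 1), Alice (id 6, lvl 1).
Iteration 2: rows with boss_id in {3,4,6} -> Walt (id 9, lvl 2).
Iteration 3: no rows with boss_id in {9}; recursion stops.
SUM(lvl) = 0 + 1 + 1 + 1 + 2 = 5.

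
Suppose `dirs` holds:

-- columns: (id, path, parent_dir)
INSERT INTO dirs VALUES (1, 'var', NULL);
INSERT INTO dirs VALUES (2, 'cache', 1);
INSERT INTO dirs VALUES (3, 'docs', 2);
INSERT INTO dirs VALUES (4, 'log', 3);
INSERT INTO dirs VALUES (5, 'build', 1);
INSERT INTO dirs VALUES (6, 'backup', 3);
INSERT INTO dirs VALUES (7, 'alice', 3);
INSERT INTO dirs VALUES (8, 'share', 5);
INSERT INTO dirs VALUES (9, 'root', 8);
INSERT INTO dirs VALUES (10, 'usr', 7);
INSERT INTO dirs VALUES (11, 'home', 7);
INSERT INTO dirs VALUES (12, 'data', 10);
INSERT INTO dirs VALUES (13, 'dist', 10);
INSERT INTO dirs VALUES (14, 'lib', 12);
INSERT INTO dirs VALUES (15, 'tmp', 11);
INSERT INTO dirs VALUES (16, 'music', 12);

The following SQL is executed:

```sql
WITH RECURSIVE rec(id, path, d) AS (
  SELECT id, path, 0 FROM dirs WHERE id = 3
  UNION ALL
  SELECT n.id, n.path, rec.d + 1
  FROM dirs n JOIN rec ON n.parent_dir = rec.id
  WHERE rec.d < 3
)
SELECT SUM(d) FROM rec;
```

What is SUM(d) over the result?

16

Base: id=3 (docs) at d 0.
Iteration 1: rows with parent_dir in {3} -> log (id 4, d 1), backup (id 6, d 1), alice (id 7, d 1).
Iteration 2: rows with parent_dir in {4,6,7} -> usr (id 10, d 2), home (id 11, d 2).
Iteration 3: rows with parent_dir in {10,11} -> data (id 12, d 3), dist (id 13, d 3), tmp (id 15, d 3).
Iteration 4: d < 3 fails for all current rows; recursion stops.
SUM(d) = 0 + 1 + 1 + 1 + 2 + 2 + 3 + 3 + 3 = 16.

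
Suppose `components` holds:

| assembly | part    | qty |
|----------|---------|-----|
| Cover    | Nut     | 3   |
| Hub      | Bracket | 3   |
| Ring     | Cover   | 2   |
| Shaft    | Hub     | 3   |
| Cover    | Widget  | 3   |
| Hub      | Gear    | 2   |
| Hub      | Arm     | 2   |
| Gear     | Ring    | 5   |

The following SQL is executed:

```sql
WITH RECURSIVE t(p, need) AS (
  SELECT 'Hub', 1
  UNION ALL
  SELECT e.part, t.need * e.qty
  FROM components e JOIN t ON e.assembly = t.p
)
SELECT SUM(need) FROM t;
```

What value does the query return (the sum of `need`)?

158

Base: (Hub, need=1).
Iteration 1: components of {Hub} -> Arm = 1*2 = 2, Bracket = 1*3 = 3, Gear = 1*2 = 2.
Iteration 2: components of {Arm,Bracket,Gear} -> Ring = 2*5 = 10.
Iteration 3: components of {Ring} -> Cover = 10*2 = 20.
Iteration 4: components of {Cover} -> Nut = 20*3 = 60, Widget = 20*3 = 60.
Iteration 5: no further components; recursion stops.
SUM(need) = 1 + 3 + 2 + 2 + 10 + 20 + 60 + 60 = 158.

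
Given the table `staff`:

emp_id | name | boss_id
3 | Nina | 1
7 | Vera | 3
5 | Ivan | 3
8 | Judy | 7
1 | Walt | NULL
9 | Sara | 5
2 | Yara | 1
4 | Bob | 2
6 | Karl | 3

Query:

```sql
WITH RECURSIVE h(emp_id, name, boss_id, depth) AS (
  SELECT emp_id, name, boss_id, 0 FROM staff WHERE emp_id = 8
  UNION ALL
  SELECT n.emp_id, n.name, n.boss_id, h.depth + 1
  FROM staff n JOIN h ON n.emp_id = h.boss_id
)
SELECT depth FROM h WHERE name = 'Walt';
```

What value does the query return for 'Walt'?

Base: emp_id=8 (Judy), boss_id=7, depth 0.
Iteration 1: join on emp_id=7 -> Vera (id 7, boss_id=3, depth 1).
Iteration 2: join on emp_id=3 -> Nina (id 3, boss_id=1, depth 2).
Iteration 3: join on emp_id=1 -> Walt (id 1, boss_id=NULL, depth 3).
Iteration 4: boss_id is NULL; no match; recursion stops.

3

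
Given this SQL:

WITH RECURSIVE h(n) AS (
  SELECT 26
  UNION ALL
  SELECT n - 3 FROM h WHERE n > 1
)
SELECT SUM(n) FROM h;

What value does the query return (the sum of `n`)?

125

Base: n=26.
Iteration 1: 26 > 1 holds -> n = 26 - 3 = 23.
Iteration 2: 23 > 1 holds -> n = 23 - 3 = 20.
Iteration 3: 20 > 1 holds -> n = 20 - 3 = 17.
Iteration 4: 17 > 1 holds -> n = 17 - 3 = 14.
Iteration 5: 14 > 1 holds -> n = 14 - 3 = 11.
Iteration 6: 11 > 1 holds -> n = 11 - 3 = 8.
Iteration 7: 8 > 1 holds -> n = 8 - 3 = 5.
Iteration 8: 5 > 1 holds -> n = 5 - 3 = 2.
Iteration 9: 2 > 1 holds -> n = 2 - 3 = -1.
Iteration 10: -1 > 1 fails; recursion stops.
SUM(n) = 26 + 23 + 20 + 17 + 14 + 11 + 8 + 5 + 2 + -1 = 125.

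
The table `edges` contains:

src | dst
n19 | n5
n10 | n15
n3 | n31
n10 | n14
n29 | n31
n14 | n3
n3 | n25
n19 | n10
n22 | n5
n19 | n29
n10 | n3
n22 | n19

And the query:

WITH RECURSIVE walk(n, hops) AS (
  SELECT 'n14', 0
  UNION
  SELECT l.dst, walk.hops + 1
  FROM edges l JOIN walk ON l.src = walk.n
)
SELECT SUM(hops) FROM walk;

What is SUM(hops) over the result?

5

Base: (n14, hops=0).
Iteration 1: edges from {n14} -> (n3, hops=1).
Iteration 2: edges from {n3} -> (n25, hops=2), (n31, hops=2).
Iteration 3: no outgoing edges from {n25,n31}; recursion stops.
SUM(hops) = 0 + 1 + 2 + 2 = 5.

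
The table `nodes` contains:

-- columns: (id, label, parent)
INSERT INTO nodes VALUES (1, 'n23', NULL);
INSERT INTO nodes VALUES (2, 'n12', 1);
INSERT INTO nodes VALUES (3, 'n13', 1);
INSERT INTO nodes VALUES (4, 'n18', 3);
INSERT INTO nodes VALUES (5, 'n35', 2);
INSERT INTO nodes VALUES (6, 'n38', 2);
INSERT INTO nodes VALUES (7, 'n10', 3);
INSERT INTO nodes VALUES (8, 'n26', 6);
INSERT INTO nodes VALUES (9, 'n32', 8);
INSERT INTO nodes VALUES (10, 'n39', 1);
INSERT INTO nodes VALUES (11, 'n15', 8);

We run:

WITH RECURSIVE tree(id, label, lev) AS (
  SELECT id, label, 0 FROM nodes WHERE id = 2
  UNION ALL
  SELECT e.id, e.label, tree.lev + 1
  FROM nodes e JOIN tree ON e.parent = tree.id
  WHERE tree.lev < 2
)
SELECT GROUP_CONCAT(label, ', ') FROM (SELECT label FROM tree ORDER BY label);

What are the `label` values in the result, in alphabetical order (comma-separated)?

n12, n26, n35, n38

Base: id=2 (n12) at lev 0.
Iteration 1: rows with parent in {2} -> n35 (id 5, lev 1), n38 (id 6, lev 1).
Iteration 2: rows with parent in {5,6} -> n26 (id 8, lev 2).
Iteration 3: lev < 2 fails for all current rows; recursion stops.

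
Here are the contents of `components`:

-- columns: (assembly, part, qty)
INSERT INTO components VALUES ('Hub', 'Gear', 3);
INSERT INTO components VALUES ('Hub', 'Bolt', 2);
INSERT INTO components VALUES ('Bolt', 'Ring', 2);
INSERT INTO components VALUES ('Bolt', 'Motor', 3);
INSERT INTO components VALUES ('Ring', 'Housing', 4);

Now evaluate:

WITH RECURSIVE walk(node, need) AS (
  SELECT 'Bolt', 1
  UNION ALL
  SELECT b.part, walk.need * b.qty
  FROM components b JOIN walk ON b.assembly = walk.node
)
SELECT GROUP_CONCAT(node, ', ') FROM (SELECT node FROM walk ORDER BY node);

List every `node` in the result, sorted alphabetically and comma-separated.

Base: (Bolt, need=1).
Iteration 1: components of {Bolt} -> Motor = 1*3 = 3, Ring = 1*2 = 2.
Iteration 2: components of {Motor,Ring} -> Housing = 2*4 = 8.
Iteration 3: no further components; recursion stops.

Bolt, Housing, Motor, Ring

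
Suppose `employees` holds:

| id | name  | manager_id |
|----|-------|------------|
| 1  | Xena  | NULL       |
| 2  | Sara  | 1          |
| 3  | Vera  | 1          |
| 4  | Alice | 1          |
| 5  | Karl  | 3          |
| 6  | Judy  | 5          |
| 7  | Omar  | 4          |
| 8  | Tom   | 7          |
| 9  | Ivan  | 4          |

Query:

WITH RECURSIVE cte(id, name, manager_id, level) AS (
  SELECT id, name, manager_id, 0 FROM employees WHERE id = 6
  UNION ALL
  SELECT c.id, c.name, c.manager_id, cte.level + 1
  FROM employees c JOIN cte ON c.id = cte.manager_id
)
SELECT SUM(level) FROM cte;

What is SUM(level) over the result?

Base: id=6 (Judy), manager_id=5, level 0.
Iteration 1: join on id=5 -> Karl (id 5, manager_id=3, level 1).
Iteration 2: join on id=3 -> Vera (id 3, manager_id=1, level 2).
Iteration 3: join on id=1 -> Xena (id 1, manager_id=NULL, level 3).
Iteration 4: manager_id is NULL; no match; recursion stops.
SUM(level) = 0 + 1 + 2 + 3 = 6.

6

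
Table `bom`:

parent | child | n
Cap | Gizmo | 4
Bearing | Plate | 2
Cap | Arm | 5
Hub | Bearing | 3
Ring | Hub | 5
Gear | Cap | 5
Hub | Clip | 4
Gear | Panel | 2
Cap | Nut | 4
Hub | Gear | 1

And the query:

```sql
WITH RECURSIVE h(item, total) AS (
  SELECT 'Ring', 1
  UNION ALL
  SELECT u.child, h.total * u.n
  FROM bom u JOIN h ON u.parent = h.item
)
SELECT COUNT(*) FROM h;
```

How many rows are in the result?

11

Base: (Ring, total=1).
Iteration 1: components of {Ring} -> Hub = 1*5 = 5.
Iteration 2: components of {Hub} -> Bearing = 5*3 = 15, Clip = 5*4 = 20, Gear = 5*1 = 5.
Iteration 3: components of {Bearing,Clip,Gear} -> Cap = 5*5 = 25, Panel = 5*2 = 10, Plate = 15*2 = 30.
Iteration 4: components of {Cap,Panel,Plate} -> Arm = 25*5 = 125, Gizmo = 25*4 = 100, Nut = 25*4 = 100.
Iteration 5: no further components; recursion stops.
Total rows emitted: 11.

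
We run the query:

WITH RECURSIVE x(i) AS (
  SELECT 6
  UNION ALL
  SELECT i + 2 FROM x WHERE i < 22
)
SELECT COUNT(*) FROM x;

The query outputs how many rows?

9

Base: i=6.
Iteration 1: 6 < 22 holds -> i = 6 + 2 = 8.
Iteration 2: 8 < 22 holds -> i = 8 + 2 = 10.
Iteration 3: 10 < 22 holds -> i = 10 + 2 = 12.
Iteration 4: 12 < 22 holds -> i = 12 + 2 = 14.
Iteration 5: 14 < 22 holds -> i = 14 + 2 = 16.
Iteration 6: 16 < 22 holds -> i = 16 + 2 = 18.
Iteration 7: 18 < 22 holds -> i = 18 + 2 = 20.
Iteration 8: 20 < 22 holds -> i = 20 + 2 = 22.
Iteration 9: 22 < 22 fails; recursion stops.
Total rows emitted: 9.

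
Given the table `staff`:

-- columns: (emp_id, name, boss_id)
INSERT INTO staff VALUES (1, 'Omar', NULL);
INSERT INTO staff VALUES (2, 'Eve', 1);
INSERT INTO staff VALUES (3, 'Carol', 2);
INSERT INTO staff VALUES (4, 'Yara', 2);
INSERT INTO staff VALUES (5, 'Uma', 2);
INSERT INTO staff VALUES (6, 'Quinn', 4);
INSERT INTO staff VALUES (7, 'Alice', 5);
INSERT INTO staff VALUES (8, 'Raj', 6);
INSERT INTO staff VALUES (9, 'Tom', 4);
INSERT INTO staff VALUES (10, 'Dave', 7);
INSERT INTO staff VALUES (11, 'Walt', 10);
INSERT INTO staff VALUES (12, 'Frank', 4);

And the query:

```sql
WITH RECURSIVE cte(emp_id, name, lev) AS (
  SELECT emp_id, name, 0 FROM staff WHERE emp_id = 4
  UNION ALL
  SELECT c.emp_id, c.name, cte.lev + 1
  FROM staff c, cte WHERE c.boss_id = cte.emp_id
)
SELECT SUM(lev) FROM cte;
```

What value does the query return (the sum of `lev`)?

5

Base: emp_id=4 (Yara) at lev 0.
Iteration 1: rows with boss_id in {4} -> Quinn (id 6, lev 1), Tom (id 9, lev 1), Frank (id 12, lev 1).
Iteration 2: rows with boss_id in {6,9,12} -> Raj (id 8, lev 2).
Iteration 3: no rows with boss_id in {8}; recursion stops.
SUM(lev) = 0 + 1 + 1 + 1 + 2 = 5.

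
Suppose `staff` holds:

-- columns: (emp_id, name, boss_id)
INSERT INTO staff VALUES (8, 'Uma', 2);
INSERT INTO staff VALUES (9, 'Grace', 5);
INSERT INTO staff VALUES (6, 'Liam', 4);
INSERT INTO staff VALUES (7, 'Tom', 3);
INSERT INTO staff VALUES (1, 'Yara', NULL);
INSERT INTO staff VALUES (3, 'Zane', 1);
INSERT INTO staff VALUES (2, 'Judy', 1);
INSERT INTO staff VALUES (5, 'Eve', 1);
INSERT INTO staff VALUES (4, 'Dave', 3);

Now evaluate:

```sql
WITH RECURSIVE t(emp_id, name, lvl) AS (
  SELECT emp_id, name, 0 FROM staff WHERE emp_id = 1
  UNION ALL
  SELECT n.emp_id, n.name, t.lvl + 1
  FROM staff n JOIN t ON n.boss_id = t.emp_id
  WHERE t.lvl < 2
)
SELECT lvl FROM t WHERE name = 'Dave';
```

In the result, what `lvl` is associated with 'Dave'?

2

Base: emp_id=1 (Yara) at lvl 0.
Iteration 1: rows with boss_id in {1} -> Judy (id 2, lvl 1), Zane (id 3, lvl 1), Eve (id 5, lvl 1).
Iteration 2: rows with boss_id in {2,3,5} -> Dave (id 4, lvl 2), Tom (id 7, lvl 2), Uma (id 8, lvl 2), Grace (id 9, lvl 2).
Iteration 3: lvl < 2 fails for all current rows; recursion stops.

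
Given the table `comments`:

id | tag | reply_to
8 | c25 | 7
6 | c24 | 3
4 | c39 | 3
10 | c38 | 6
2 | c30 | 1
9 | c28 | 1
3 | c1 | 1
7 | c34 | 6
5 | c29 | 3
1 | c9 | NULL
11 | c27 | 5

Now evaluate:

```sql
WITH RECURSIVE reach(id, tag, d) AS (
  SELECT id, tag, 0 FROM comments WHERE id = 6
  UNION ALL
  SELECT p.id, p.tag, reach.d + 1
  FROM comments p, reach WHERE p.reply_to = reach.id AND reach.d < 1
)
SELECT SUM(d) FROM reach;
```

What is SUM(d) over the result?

2

Base: id=6 (c24) at d 0.
Iteration 1: rows with reply_to in {6} -> c34 (id 7, d 1), c38 (id 10, d 1).
Iteration 2: d < 1 fails for all current rows; recursion stops.
SUM(d) = 0 + 1 + 1 = 2.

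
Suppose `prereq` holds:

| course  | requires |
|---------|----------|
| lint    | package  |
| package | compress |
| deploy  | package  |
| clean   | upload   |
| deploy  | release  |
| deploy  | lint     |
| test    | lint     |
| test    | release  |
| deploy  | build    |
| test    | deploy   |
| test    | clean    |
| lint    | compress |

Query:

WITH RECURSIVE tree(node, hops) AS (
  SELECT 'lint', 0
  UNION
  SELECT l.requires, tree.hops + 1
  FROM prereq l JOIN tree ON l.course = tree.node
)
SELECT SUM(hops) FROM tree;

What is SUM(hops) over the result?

4

Base: (lint, hops=0).
Iteration 1: edges from {lint} -> (compress, hops=1), (package, hops=1).
Iteration 2: edges from {compress,package} -> (compress, hops=2).
Iteration 3: no outgoing edges from {compress}; recursion stops.
SUM(hops) = 0 + 1 + 1 + 2 = 4.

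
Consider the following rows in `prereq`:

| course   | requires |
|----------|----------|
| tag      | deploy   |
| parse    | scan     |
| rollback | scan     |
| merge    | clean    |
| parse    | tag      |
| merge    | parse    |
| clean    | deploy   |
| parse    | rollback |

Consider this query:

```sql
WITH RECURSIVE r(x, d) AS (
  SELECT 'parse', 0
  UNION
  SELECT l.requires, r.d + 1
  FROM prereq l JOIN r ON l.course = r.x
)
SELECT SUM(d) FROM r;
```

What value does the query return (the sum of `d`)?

Base: (parse, d=0).
Iteration 1: edges from {parse} -> (rollback, d=1), (scan, d=1), (tag, d=1).
Iteration 2: edges from {rollback,scan,tag} -> (deploy, d=2), (scan, d=2).
Iteration 3: no outgoing edges from {deploy,scan}; recursion stops.
SUM(d) = 0 + 1 + 1 + 1 + 2 + 2 = 7.

7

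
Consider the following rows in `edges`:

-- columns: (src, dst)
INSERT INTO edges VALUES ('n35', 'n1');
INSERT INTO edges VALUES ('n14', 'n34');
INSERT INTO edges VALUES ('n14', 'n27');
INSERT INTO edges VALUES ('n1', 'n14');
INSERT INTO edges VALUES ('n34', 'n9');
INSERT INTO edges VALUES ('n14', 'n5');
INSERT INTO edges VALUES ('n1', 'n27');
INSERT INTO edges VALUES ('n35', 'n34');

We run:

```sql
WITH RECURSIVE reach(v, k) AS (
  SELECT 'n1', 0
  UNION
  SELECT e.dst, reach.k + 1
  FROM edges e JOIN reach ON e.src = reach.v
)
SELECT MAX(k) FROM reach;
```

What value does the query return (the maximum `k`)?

Base: (n1, k=0).
Iteration 1: edges from {n1} -> (n14, k=1), (n27, k=1).
Iteration 2: edges from {n14,n27} -> (n27, k=2), (n34, k=2), (n5, k=2).
Iteration 3: edges from {n27,n34,n5} -> (n9, k=3).
Iteration 4: no outgoing edges from {n9}; recursion stops.
k values: 0, 1, 1, 2, 2, 2, 3; the maximum is 3.

3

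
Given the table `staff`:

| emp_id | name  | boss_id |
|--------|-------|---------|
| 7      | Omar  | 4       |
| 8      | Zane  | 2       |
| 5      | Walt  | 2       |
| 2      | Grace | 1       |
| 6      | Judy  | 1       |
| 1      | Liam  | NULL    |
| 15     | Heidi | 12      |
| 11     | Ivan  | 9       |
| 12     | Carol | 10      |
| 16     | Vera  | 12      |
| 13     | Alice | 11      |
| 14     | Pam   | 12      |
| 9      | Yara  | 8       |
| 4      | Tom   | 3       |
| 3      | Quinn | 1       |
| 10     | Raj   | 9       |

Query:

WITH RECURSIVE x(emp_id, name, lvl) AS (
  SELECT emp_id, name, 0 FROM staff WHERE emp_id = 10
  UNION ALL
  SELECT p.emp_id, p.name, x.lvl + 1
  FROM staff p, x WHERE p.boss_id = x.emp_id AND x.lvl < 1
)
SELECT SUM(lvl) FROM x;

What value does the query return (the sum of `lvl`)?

Base: emp_id=10 (Raj) at lvl 0.
Iteration 1: rows with boss_id in {10} -> Carol (id 12, lvl 1).
Iteration 2: lvl < 1 fails for all current rows; recursion stops.
SUM(lvl) = 0 + 1 = 1.

1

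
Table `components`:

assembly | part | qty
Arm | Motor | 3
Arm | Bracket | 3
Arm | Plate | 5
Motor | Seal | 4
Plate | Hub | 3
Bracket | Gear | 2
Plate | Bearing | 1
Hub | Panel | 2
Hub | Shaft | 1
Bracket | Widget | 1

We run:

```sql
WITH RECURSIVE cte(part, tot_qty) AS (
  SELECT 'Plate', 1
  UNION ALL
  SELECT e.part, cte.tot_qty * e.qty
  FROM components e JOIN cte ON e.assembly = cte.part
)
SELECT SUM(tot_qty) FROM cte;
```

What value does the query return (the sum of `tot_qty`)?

14

Base: (Plate, tot_qty=1).
Iteration 1: components of {Plate} -> Bearing = 1*1 = 1, Hub = 1*3 = 3.
Iteration 2: components of {Bearing,Hub} -> Panel = 3*2 = 6, Shaft = 3*1 = 3.
Iteration 3: no further components; recursion stops.
SUM(tot_qty) = 1 + 3 + 1 + 6 + 3 = 14.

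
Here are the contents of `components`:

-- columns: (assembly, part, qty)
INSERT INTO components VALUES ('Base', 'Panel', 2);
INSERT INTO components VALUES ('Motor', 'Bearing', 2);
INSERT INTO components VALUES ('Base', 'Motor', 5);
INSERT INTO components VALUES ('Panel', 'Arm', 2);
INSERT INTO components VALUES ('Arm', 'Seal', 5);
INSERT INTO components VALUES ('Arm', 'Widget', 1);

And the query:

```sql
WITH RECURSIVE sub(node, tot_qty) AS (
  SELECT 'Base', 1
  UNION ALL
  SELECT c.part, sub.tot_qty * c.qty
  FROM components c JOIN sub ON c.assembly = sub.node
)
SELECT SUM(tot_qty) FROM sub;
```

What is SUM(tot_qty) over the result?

46

Base: (Base, tot_qty=1).
Iteration 1: components of {Base} -> Motor = 1*5 = 5, Panel = 1*2 = 2.
Iteration 2: components of {Motor,Panel} -> Arm = 2*2 = 4, Bearing = 5*2 = 10.
Iteration 3: components of {Arm,Bearing} -> Seal = 4*5 = 20, Widget = 4*1 = 4.
Iteration 4: no further components; recursion stops.
SUM(tot_qty) = 1 + 2 + 5 + 4 + 10 + 20 + 4 = 46.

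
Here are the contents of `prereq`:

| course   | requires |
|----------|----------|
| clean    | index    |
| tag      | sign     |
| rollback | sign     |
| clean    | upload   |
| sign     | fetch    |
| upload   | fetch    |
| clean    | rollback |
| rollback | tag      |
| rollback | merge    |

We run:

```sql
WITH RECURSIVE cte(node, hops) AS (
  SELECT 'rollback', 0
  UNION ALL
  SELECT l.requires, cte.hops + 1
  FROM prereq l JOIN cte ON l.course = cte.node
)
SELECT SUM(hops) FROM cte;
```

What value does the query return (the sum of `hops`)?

10

Base: (rollback, hops=0).
Iteration 1: edges from {rollback} -> (merge, hops=1), (sign, hops=1), (tag, hops=1).
Iteration 2: edges from {merge,sign,tag} -> (fetch, hops=2), (sign, hops=2).
Iteration 3: edges from {fetch,sign} -> (fetch, hops=3).
Iteration 4: no outgoing edges from {fetch}; recursion stops.
SUM(hops) = 0 + 1 + 1 + 1 + 2 + 2 + 3 = 10.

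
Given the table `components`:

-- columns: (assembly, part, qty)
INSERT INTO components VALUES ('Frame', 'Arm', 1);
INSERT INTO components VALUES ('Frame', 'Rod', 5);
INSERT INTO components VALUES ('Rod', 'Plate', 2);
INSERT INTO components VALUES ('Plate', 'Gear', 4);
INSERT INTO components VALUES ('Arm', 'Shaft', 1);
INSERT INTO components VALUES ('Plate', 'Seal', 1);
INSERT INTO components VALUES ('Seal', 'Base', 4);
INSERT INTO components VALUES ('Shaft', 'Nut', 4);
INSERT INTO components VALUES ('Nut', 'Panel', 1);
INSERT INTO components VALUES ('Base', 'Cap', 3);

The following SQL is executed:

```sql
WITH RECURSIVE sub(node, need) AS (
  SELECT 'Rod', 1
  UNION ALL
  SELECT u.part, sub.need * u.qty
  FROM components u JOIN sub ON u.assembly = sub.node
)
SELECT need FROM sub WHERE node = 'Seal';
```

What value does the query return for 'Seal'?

2

Base: (Rod, need=1).
Iteration 1: components of {Rod} -> Plate = 1*2 = 2.
Iteration 2: components of {Plate} -> Gear = 2*4 = 8, Seal = 2*1 = 2.
Iteration 3: components of {Gear,Seal} -> Base = 2*4 = 8.
Iteration 4: components of {Base} -> Cap = 8*3 = 24.
Iteration 5: no further components; recursion stops.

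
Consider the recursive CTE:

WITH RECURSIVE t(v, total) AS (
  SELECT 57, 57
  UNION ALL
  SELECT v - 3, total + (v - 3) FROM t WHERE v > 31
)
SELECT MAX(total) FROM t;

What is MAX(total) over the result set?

Base: v=57, total=57.
Iteration 1: 57 > 31 holds -> v = 57 - 3 = 54, total = 57 + 54 = 111.
Iteration 2: 54 > 31 holds -> v = 54 - 3 = 51, total = 111 + 51 = 162.
Iteration 3: 51 > 31 holds -> v = 51 - 3 = 48, total = 162 + 48 = 210.
Iteration 4: 48 > 31 holds -> v = 48 - 3 = 45, total = 210 + 45 = 255.
Iteration 5: 45 > 31 holds -> v = 45 - 3 = 42, total = 255 + 42 = 297.
Iteration 6: 42 > 31 holds -> v = 42 - 3 = 39, total = 297 + 39 = 336.
Iteration 7: 39 > 31 holds -> v = 39 - 3 = 36, total = 336 + 36 = 372.
Iteration 8: 36 > 31 holds -> v = 36 - 3 = 33, total = 372 + 33 = 405.
Iteration 9: 33 > 31 holds -> v = 33 - 3 = 30, total = 405 + 30 = 435.
Iteration 10: 30 > 31 fails; recursion stops.
total values: 57, 111, 162, 210, 255, 297, 336, 372, 405, 435; the maximum is 435.

435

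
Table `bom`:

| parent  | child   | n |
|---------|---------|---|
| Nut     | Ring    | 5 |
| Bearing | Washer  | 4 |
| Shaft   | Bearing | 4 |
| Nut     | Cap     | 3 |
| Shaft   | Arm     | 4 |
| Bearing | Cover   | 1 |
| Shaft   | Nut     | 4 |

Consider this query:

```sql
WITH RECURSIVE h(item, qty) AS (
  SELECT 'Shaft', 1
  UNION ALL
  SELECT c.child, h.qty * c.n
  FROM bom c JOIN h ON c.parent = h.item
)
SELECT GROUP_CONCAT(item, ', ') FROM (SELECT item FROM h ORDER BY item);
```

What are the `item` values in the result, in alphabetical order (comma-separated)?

Arm, Bearing, Cap, Cover, Nut, Ring, Shaft, Washer

Base: (Shaft, qty=1).
Iteration 1: components of {Shaft} -> Arm = 1*4 = 4, Bearing = 1*4 = 4, Nut = 1*4 = 4.
Iteration 2: components of {Arm,Bearing,Nut} -> Cap = 4*3 = 12, Cover = 4*1 = 4, Ring = 4*5 = 20, Washer = 4*4 = 16.
Iteration 3: no further components; recursion stops.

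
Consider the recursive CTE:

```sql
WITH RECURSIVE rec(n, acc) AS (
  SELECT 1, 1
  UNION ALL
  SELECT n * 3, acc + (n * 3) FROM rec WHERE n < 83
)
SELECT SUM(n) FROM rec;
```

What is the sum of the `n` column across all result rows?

364

Base: n=1, acc=1.
Iteration 1: 1 < 83 holds -> n = 1 * 3 = 3, acc = 1 + 3 = 4.
Iteration 2: 3 < 83 holds -> n = 3 * 3 = 9, acc = 4 + 9 = 13.
Iteration 3: 9 < 83 holds -> n = 9 * 3 = 27, acc = 13 + 27 = 40.
Iteration 4: 27 < 83 holds -> n = 27 * 3 = 81, acc = 40 + 81 = 121.
Iteration 5: 81 < 83 holds -> n = 81 * 3 = 243, acc = 121 + 243 = 364.
Iteration 6: 243 < 83 fails; recursion stops.
SUM(n) = 1 + 3 + 9 + 27 + 81 + 243 = 364.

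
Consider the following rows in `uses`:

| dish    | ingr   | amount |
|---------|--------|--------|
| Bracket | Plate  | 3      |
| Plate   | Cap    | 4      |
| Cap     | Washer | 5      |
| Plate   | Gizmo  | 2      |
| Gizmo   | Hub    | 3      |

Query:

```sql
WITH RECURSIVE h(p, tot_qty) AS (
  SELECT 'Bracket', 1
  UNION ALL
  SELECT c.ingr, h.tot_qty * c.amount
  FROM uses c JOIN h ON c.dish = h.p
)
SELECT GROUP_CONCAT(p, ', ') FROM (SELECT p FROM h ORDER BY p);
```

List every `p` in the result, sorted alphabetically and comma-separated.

Bracket, Cap, Gizmo, Hub, Plate, Washer

Base: (Bracket, tot_qty=1).
Iteration 1: components of {Bracket} -> Plate = 1*3 = 3.
Iteration 2: components of {Plate} -> Cap = 3*4 = 12, Gizmo = 3*2 = 6.
Iteration 3: components of {Cap,Gizmo} -> Hub = 6*3 = 18, Washer = 12*5 = 60.
Iteration 4: no further components; recursion stops.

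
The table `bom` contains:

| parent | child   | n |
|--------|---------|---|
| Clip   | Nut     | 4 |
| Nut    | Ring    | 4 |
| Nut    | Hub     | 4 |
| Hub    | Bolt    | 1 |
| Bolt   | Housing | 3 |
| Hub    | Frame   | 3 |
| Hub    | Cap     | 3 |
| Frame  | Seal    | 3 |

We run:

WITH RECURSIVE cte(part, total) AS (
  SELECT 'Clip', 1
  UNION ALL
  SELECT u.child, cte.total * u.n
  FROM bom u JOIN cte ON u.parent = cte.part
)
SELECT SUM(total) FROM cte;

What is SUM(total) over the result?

Base: (Clip, total=1).
Iteration 1: components of {Clip} -> Nut = 1*4 = 4.
Iteration 2: components of {Nut} -> Hub = 4*4 = 16, Ring = 4*4 = 16.
Iteration 3: components of {Hub,Ring} -> Bolt = 16*1 = 16, Cap = 16*3 = 48, Frame = 16*3 = 48.
Iteration 4: components of {Bolt,Cap,Frame} -> Housing = 16*3 = 48, Seal = 48*3 = 144.
Iteration 5: no further components; recursion stops.
SUM(total) = 1 + 4 + 16 + 16 + 16 + 48 + 48 + 48 + 144 = 341.

341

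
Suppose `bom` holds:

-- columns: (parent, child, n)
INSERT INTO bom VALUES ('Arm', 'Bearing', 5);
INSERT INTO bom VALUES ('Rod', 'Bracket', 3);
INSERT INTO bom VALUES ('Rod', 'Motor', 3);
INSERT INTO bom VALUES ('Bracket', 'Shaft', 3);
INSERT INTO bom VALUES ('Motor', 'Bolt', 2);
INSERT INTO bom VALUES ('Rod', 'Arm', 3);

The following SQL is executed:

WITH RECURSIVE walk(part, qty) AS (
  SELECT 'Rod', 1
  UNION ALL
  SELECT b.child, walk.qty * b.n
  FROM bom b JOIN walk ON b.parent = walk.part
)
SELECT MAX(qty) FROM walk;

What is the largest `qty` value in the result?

Base: (Rod, qty=1).
Iteration 1: components of {Rod} -> Arm = 1*3 = 3, Bracket = 1*3 = 3, Motor = 1*3 = 3.
Iteration 2: components of {Arm,Bracket,Motor} -> Bearing = 3*5 = 15, Bolt = 3*2 = 6, Shaft = 3*3 = 9.
Iteration 3: no further components; recursion stops.
qty values: 1, 3, 3, 3, 9, 6, 15; the maximum is 15.

15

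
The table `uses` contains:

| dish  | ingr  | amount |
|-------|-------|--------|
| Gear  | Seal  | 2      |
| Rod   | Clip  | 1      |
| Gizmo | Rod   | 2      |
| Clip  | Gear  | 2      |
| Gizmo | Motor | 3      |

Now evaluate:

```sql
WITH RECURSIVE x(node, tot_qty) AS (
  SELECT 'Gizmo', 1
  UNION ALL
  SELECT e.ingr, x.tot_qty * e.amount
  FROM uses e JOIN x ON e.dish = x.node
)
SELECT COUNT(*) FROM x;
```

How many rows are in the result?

6

Base: (Gizmo, tot_qty=1).
Iteration 1: components of {Gizmo} -> Motor = 1*3 = 3, Rod = 1*2 = 2.
Iteration 2: components of {Motor,Rod} -> Clip = 2*1 = 2.
Iteration 3: components of {Clip} -> Gear = 2*2 = 4.
Iteration 4: components of {Gear} -> Seal = 4*2 = 8.
Iteration 5: no further components; recursion stops.
Total rows emitted: 6.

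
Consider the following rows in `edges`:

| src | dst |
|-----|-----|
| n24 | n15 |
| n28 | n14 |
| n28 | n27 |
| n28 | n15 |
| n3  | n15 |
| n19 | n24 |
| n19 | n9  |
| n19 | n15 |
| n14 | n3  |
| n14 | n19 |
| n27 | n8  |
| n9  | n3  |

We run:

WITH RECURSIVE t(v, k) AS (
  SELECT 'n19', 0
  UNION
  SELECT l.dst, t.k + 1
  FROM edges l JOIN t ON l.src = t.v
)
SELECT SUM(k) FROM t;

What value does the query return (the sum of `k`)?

10

Base: (n19, k=0).
Iteration 1: edges from {n19} -> (n15, k=1), (n24, k=1), (n9, k=1).
Iteration 2: edges from {n15,n24,n9} -> (n15, k=2), (n3, k=2).
Iteration 3: edges from {n15,n3} -> (n15, k=3).
Iteration 4: no outgoing edges from {n15}; recursion stops.
SUM(k) = 0 + 1 + 1 + 1 + 2 + 2 + 3 = 10.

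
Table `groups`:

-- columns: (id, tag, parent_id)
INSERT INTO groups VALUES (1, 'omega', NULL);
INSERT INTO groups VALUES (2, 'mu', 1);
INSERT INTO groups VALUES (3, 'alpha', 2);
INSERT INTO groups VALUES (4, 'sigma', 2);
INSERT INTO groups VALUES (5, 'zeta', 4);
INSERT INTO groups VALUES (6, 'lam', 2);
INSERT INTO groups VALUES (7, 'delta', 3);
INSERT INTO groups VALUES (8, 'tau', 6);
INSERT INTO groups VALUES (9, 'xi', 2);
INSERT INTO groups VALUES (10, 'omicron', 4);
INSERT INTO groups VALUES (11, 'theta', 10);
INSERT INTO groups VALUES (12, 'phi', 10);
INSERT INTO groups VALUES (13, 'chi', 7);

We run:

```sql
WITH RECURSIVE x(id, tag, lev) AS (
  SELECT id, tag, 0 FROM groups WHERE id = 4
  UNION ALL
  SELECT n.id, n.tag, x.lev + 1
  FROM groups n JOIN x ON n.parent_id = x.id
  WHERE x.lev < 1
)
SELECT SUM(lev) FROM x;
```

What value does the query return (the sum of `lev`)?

2

Base: id=4 (sigma) at lev 0.
Iteration 1: rows with parent_id in {4} -> zeta (id 5, lev 1), omicron (id 10, lev 1).
Iteration 2: lev < 1 fails for all current rows; recursion stops.
SUM(lev) = 0 + 1 + 1 = 2.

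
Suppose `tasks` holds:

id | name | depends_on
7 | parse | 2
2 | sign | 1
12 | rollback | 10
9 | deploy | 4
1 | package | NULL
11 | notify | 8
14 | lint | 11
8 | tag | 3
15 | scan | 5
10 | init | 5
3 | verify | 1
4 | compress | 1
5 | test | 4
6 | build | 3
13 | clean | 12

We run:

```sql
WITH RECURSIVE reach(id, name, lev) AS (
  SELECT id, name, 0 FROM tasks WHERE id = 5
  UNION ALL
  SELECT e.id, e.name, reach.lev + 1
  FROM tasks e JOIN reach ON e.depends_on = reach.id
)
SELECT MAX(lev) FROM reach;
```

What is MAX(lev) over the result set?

Base: id=5 (test) at lev 0.
Iteration 1: rows with depends_on in {5} -> init (id 10, lev 1), scan (id 15, lev 1).
Iteration 2: rows with depends_on in {10,15} -> rollback (id 12, lev 2).
Iteration 3: rows with depends_on in {12} -> clean (id 13, lev 3).
Iteration 4: no rows with depends_on in {13}; recursion stops.
lev values: 0, 1, 1, 2, 3; the maximum is 3.

3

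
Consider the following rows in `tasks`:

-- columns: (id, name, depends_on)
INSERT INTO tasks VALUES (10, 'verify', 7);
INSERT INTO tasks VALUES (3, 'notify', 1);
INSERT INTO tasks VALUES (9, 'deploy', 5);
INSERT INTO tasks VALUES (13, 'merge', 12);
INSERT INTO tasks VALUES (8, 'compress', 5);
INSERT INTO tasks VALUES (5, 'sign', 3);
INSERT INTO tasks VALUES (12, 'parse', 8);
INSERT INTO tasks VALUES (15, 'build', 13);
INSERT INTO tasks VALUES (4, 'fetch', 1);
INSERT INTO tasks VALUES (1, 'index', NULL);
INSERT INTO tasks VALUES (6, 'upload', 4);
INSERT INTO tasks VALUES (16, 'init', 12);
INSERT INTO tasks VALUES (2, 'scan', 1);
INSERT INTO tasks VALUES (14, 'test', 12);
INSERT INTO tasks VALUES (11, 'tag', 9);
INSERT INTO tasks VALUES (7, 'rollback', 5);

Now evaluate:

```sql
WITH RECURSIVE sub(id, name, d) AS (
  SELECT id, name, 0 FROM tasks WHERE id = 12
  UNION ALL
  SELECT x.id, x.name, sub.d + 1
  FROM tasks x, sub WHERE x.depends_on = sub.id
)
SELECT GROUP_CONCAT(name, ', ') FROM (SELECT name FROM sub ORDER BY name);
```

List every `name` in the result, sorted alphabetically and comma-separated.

build, init, merge, parse, test

Base: id=12 (parse) at d 0.
Iteration 1: rows with depends_on in {12} -> merge (id 13, d 1), test (id 14, d 1), init (id 16, d 1).
Iteration 2: rows with depends_on in {13,14,16} -> build (id 15, d 2).
Iteration 3: no rows with depends_on in {15}; recursion stops.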